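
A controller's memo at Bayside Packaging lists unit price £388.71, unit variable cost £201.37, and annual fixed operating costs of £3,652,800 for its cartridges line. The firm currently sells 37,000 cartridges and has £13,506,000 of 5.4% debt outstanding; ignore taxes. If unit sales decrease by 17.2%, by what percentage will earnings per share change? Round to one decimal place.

At 37,000 units, contribution = 37,000 × £187.34 = £6,931,580.00.
Operating income = contribution − fixed costs = £6,931,580.00 − £3,652,800 = £3,278,780.00.
Interest = £729,324.00, so EBIT − I = £2,549,456.00.
DCL = total CM / (EBIT − I) = £6,931,580.00 / £2,549,456.00 = 2.7188.
%ΔEPS = DCL × %ΔSales = 2.7188 × -17.2% = -46.8%.

-46.8%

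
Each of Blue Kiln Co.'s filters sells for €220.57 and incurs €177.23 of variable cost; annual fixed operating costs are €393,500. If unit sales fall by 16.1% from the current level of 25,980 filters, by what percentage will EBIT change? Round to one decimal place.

-24.7%

Total contribution margin = 25,980 × €43.34 = €1,125,973.20.
Operating income = contribution − fixed costs = €1,125,973.20 − €393,500 = €732,473.20.
So DOL = total CM / EBIT = €1,125,973.20 / €732,473.20 = 1.5372.
Operating income changes by 1.5372 × -16.1% = -24.7%.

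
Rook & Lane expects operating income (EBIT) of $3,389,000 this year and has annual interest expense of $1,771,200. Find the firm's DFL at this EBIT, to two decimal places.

2.09

Annual interest charges come to $1,771,200.00.
DFL = EBIT ÷ (EBIT − I) = $3,389,000 ÷ ($3,389,000 − $1,771,200.00) = $3,389,000 ÷ $1,617,800.00 = 2.0948.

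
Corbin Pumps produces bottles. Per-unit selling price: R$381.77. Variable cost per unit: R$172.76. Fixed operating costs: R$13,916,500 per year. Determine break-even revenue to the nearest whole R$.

R$25,419,368

Contribution margin per unit = R$381.77 − R$172.76 = R$209.01, a CM ratio of R$209.01 ÷ R$381.77 = 0.5475.
Break-even revenue = fixed costs × price ÷ CM = R$13,916,500 × R$381.77 ÷ R$209.01 = R$25,419,368.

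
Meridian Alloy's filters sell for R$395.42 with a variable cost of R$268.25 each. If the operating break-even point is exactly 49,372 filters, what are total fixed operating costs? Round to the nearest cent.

R$6,278,637.24

Unit CM = price − variable cost = R$395.42 − R$268.25 = R$127.17.
Fixed costs = break-even units × CM = 49,372 × R$127.17 = R$6,278,637.24.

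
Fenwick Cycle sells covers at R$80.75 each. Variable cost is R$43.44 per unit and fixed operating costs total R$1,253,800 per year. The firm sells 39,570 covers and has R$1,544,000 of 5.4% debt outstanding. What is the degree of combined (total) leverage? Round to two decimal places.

10.61

Total contribution margin = 39,570 × R$37.31 = R$1,476,356.70.
Subtracting fixed costs: EBIT = R$1,476,356.70 − R$1,253,800 = R$222,556.70. Interest = R$83,376.00, so EBIT − I = R$139,180.70.
DCL = contribution ÷ (EBIT − I) = R$1,476,356.70 ÷ R$139,180.70 = 10.6075.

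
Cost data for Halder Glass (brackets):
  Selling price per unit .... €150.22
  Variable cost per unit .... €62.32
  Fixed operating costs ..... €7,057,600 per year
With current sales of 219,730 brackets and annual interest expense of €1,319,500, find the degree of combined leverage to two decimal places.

Total contribution margin = 219,730 × €87.90 = €19,314,267.00.
Subtracting fixed costs: EBIT = €19,314,267.00 − €7,057,600 = €12,256,667.00. Interest = €1,319,500.00, so EBIT − I = €10,937,167.00.
Degree of total leverage = total CM / (EBIT − interest) = €19,314,267.00 / €10,937,167.00 = 1.7659.

1.77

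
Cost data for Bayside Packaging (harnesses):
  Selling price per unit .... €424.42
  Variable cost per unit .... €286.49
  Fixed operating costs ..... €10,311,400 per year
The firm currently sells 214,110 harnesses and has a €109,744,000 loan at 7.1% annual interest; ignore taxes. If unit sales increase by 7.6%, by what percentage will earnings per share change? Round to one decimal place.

Contribution at this volume is 214,110 × €137.93 = €29,532,192.30.
Operating income = contribution − fixed costs = €29,532,192.30 − €10,311,400 = €19,220,792.30.
After interest of €7,791,824.00, pre-tax earnings = €11,428,968.30.
DCL = total CM / (EBIT − I) = €29,532,192.30 / €11,428,968.30 = 2.5840.
%ΔEPS = DCL × %ΔSales = 2.5840 × +7.6% = +19.6%.

+19.6%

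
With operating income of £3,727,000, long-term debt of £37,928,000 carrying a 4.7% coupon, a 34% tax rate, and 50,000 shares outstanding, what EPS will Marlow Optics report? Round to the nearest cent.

Pre-tax income = £3,727,000 − £1,782,616.00 = £1,944,384.00.
Net income = £1,944,384.00 × (1 − 0.34) = £1,283,293.44.
EPS = £1,283,293.44 ÷ 50,000 = £25.67.

£25.67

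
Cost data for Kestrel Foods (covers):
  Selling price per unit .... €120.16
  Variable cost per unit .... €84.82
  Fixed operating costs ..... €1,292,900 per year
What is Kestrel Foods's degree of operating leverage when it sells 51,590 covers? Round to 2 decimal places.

3.44

Total contribution margin = 51,590 × €35.34 = €1,823,190.60.
EBIT = €1,823,190.60 − €1,292,900 = €530,290.60.
So DOL = total CM / EBIT = €1,823,190.60 / €530,290.60 = 3.4381.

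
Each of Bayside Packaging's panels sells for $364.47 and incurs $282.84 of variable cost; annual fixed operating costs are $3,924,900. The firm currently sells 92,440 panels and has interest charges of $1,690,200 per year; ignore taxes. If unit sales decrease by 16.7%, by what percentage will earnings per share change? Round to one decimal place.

Contribution at this volume is 92,440 × $81.63 = $7,545,877.20.
Operating income = contribution − fixed costs = $7,545,877.20 − $3,924,900 = $3,620,977.20.
Interest = $1,690,200.00, so EBIT − I = $1,930,777.20.
Degree of combined leverage = contribution ÷ (EBIT − I) = $7,545,877.20 ÷ $1,930,777.20 = 3.9082.
EPS therefore changes by 3.9082 × (-16.7%) = -65.3%.

-65.3%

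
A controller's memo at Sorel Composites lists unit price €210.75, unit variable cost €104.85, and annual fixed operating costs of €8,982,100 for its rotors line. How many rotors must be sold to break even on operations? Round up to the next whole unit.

Each unit contributes €210.75 − €104.85 = €105.90.
Break-even volume = fixed costs ÷ CM per unit = €8,982,100 ÷ €105.90 = 84,816.81, so 84,817 rotors.

84,817 rotors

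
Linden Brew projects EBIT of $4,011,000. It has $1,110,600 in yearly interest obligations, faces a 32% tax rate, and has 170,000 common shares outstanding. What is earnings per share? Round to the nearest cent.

Interest = $1,110,600.00, so EBT = $4,011,000 − $1,110,600.00 = $2,900,400.00.
After tax at 32%: net income = $2,900,400.00 × 0.68 = $1,972,272.00.
EPS = $1,972,272.00 ÷ 170,000 = $11.60.

$11.60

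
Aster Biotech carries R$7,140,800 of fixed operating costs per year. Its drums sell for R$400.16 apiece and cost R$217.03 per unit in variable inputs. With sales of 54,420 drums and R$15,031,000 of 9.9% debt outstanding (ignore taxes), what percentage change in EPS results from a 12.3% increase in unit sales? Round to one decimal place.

+91.7%

At 54,420 units, contribution = 54,420 × R$183.13 = R$9,965,934.60.
Operating income = contribution − fixed costs = R$9,965,934.60 − R$7,140,800 = R$2,825,134.60.
Interest = R$1,488,069.00, so EBIT − I = R$1,337,065.60.
DCL = total CM / (EBIT − I) = R$9,965,934.60 / R$1,337,065.60 = 7.4536.
%ΔEPS = DCL × %ΔSales = 7.4536 × +12.3% = +91.7%.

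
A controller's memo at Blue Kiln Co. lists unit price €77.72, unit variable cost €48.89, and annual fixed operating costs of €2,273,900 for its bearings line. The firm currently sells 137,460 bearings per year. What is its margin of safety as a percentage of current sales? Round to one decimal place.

Each unit contributes €77.72 − €48.89 = €28.83. Break-even units = €2,273,900 ÷ €28.83 = 78,872.70; break-even revenue = 78,872.70 × €77.72 = €6,129,986.40.
Current sales = 137,460 × €77.72 = €10,683,391.20.
Margin of safety = (€10,683,391.20 − €6,129,986.40) ÷ €10,683,391.20 = 42.6%.

42.6%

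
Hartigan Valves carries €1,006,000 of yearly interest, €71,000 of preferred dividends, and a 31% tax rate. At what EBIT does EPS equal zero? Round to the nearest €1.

Grossing the preferred dividend up to pre-tax terms: €71,000 / (1 − 0.31) = €102,898.55.
EPS = 0 when EBIT covers interest plus the pre-tax preferred burden: €1,006,000 + €102,898.55 = €1,108,898.55.

€1,108,899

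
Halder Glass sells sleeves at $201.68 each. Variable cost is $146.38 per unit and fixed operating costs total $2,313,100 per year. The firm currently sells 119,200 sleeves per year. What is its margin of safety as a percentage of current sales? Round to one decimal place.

64.9%

Each unit contributes $201.68 − $146.38 = $55.30. Break-even units = $2,313,100 ÷ $55.30 = 41,828.21; break-even revenue = 41,828.21 × $201.68 = $8,435,913.35.
Current sales = 119,200 × $201.68 = $24,040,256.00.
Margin of safety = ($24,040,256.00 − $8,435,913.35) ÷ $24,040,256.00 = 64.9%.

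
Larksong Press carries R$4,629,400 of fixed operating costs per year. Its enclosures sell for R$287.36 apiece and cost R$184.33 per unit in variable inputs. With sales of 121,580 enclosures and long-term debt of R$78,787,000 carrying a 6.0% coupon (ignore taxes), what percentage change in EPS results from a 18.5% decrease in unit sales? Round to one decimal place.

-73.1%

Total contribution margin = 121,580 × R$103.03 = R$12,526,387.40.
EBIT = R$12,526,387.40 − R$4,629,400 = R$7,896,987.40.
Interest = R$4,727,220.00, so EBIT − I = R$3,169,767.40.
DCL = total CM / (EBIT − I) = R$12,526,387.40 / R$3,169,767.40 = 3.9518.
EPS therefore changes by 3.9518 × (-18.5%) = -73.1%.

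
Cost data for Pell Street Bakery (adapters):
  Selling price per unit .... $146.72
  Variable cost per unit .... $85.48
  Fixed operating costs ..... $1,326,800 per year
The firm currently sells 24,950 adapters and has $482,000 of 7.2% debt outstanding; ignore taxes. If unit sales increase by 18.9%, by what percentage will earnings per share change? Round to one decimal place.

+173.5%

Total contribution margin = 24,950 × $61.24 = $1,527,938.00.
EBIT = $1,527,938.00 − $1,326,800 = $201,138.00.
After interest of $34,704.00, pre-tax earnings = $166,434.00.
Degree of combined leverage = contribution ÷ (EBIT − I) = $1,527,938.00 ÷ $166,434.00 = 9.1804.
%ΔEPS = DCL × %ΔSales = 9.1804 × +18.9% = +173.5%.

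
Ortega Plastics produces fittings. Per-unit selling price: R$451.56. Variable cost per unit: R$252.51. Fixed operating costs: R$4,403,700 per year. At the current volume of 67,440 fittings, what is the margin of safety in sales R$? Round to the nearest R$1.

R$20,463,079

Contribution margin per unit = R$451.56 − R$252.51 = R$199.05. Break-even units = R$4,403,700 ÷ R$199.05 = 22,123.59; break-even revenue = 22,123.59 × R$451.56 = R$9,990,126.96.
Actual sales revenue = 67,440 × R$451.56 = R$30,453,206.40.
Margin of safety = R$30,453,206.40 − R$9,990,126.96 = R$20,463,079.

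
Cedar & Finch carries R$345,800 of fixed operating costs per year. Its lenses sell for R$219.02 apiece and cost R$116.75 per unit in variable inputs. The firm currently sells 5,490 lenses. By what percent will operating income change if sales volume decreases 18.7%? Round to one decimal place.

-48.7%

At 5,490 units, contribution = 5,490 × R$102.27 = R$561,462.30.
EBIT = R$561,462.30 − R$345,800 = R$215,662.30.
DOL = contribution ÷ EBIT = R$561,462.30 ÷ R$215,662.30 = 2.6034.
%ΔEBIT = DOL × %ΔSales = 2.6034 × -18.7% = -48.7%.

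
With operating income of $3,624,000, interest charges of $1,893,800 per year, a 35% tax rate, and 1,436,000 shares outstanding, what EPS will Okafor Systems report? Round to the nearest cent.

Pre-tax income = $3,624,000 − $1,893,800.00 = $1,730,200.00.
After tax at 35%: net income = $1,730,200.00 × 0.65 = $1,124,630.00.
Per share: $1,124,630.00 / 1,436,000 shares = $0.78.

$0.78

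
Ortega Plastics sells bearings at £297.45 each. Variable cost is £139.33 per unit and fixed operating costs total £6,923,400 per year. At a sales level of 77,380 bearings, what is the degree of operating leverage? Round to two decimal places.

Contribution at this volume is 77,380 × £158.12 = £12,235,325.60.
Operating income = contribution − fixed costs = £12,235,325.60 − £6,923,400 = £5,311,925.60.
So DOL = total CM / EBIT = £12,235,325.60 / £5,311,925.60 = 2.3034.

2.30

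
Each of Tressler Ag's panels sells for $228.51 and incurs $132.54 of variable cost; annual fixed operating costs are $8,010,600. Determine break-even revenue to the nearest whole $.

$19,073,692

Contribution margin per unit = $228.51 − $132.54 = $95.97, a CM ratio of $95.97 ÷ $228.51 = 0.4200.
Break-even sales = FC ÷ CM ratio = $8,010,600 × $228.51 / $95.97 = $19,073,692.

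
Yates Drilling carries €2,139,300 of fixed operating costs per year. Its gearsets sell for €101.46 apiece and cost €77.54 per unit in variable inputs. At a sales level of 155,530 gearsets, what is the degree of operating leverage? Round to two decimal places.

2.35

Contribution at this volume is 155,530 × €23.92 = €3,720,277.60.
Operating income = contribution − fixed costs = €3,720,277.60 − €2,139,300 = €1,580,977.60.
DOL = contribution ÷ EBIT = €3,720,277.60 ÷ €1,580,977.60 = 2.3532.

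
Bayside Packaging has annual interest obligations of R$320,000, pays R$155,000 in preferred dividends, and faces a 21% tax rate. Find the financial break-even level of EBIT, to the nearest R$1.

R$516,203

Grossing the preferred dividend up to pre-tax terms: R$155,000 / (1 − 0.21) = R$196,202.53.
Financial break-even EBIT = interest + D_p ÷ (1 − t) = R$320,000 + R$196,202.53 = R$516,202.53.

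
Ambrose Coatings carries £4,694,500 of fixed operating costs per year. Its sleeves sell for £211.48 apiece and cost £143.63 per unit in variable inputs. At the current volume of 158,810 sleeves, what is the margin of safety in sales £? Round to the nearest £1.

£18,952,967

Contribution margin per unit = £211.48 − £143.63 = £67.85. Break-even units = £4,694,500 ÷ £67.85 = 69,189.39; break-even revenue = 69,189.39 × £211.48 = £14,632,171.85.
Current sales = 158,810 × £211.48 = £33,585,138.80.
Margin of safety = £33,585,138.80 − £14,632,171.85 = £18,952,967.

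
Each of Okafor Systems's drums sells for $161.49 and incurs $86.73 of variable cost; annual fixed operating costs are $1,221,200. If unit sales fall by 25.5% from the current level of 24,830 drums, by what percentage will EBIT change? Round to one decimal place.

Contribution at this volume is 24,830 × $74.76 = $1,856,290.80.
EBIT = $1,856,290.80 − $1,221,200 = $635,090.80.
Degree of operating leverage = $1,856,290.80 / $635,090.80 = 2.9229.
Operating income changes by 2.9229 × -25.5% = -74.5%.

-74.5%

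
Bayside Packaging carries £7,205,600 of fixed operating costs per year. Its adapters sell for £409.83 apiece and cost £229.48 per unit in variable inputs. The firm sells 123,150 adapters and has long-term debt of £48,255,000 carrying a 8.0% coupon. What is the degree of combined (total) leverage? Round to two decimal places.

1.99

Total contribution margin = 123,150 × £180.35 = £22,210,102.50.
Subtracting fixed costs: EBIT = £22,210,102.50 − £7,205,600 = £15,004,502.50. Interest = £3,860,400.00, so EBIT − I = £11,144,102.50.
Degree of total leverage = total CM / (EBIT − interest) = £22,210,102.50 / £11,144,102.50 = 1.9930.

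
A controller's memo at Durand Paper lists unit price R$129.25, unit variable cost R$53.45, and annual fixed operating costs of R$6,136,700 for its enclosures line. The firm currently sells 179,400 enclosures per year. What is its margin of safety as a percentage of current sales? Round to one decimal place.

54.9%

Each unit contributes R$129.25 − R$53.45 = R$75.80. Break-even units = R$6,136,700 ÷ R$75.80 = 80,959.10; break-even revenue = 80,959.10 × R$129.25 = R$10,463,964.05.
Actual sales revenue = 179,400 × R$129.25 = R$23,187,450.00.
Margin of safety = (R$23,187,450.00 − R$10,463,964.05) ÷ R$23,187,450.00 = 54.9%.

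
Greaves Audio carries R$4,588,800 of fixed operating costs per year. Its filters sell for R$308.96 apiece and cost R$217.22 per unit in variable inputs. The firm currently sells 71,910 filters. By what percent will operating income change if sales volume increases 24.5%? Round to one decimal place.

+80.5%

Total contribution margin = 71,910 × R$91.74 = R$6,597,023.40.
Operating income = contribution − fixed costs = R$6,597,023.40 − R$4,588,800 = R$2,008,223.40.
DOL = contribution ÷ EBIT = R$6,597,023.40 ÷ R$2,008,223.40 = 3.2850.
Operating income changes by 3.2850 × +24.5% = +80.5%.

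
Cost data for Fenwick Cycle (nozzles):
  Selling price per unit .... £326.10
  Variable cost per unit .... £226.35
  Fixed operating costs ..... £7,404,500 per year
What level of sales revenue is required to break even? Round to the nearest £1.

CM per unit = £326.10 − £226.35 = £99.75; CM ratio = £99.75 / £326.10 = 0.3059.
Break-even revenue = fixed costs × price ÷ CM = £7,404,500 × £326.10 ÷ £99.75 = £24,206,591.

£24,206,591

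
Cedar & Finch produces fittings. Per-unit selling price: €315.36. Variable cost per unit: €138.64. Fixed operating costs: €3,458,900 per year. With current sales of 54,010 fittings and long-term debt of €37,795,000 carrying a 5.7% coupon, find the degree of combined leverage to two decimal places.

2.43

Contribution at this volume is 54,010 × €176.72 = €9,544,647.20.
Subtracting fixed costs: EBIT = €9,544,647.20 − €3,458,900 = €6,085,747.20. Interest = €2,154,315.00.
DOL = €9,544,647.20 ÷ €6,085,747.20 = 1.5684; DFL = €6,085,747.20 ÷ €3,931,432.20 = 1.5480.
DCL = DOL × DFL = 1.5684 × 1.5480 = 2.4279.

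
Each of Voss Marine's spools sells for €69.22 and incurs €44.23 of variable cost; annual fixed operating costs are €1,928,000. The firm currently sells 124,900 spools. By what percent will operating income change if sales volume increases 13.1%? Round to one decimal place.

+34.3%

Total contribution margin = 124,900 × €24.99 = €3,121,251.00.
Operating income = contribution − fixed costs = €3,121,251.00 − €1,928,000 = €1,193,251.00.
DOL = contribution ÷ EBIT = €3,121,251.00 ÷ €1,193,251.00 = 2.6158.
%ΔEBIT = DOL × %ΔSales = 2.6158 × +13.1% = +34.3%.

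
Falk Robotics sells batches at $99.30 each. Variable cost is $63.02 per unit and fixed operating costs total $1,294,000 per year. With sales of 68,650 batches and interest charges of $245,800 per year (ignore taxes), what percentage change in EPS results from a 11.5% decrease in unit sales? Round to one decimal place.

At 68,650 units, contribution = 68,650 × $36.28 = $2,490,622.00.
Subtracting fixed costs: EBIT = $2,490,622.00 − $1,294,000 = $1,196,622.00.
After interest of $245,800.00, pre-tax earnings = $950,822.00.
Degree of combined leverage = contribution ÷ (EBIT − I) = $2,490,622.00 ÷ $950,822.00 = 2.6194.
%ΔEPS = DCL × %ΔSales = 2.6194 × -11.5% = -30.1%.

-30.1%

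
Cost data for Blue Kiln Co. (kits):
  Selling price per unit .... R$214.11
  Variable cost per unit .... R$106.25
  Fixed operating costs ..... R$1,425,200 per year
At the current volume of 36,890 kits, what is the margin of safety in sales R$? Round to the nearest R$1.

R$5,069,392

Contribution margin per unit = R$214.11 − R$106.25 = R$107.86. Break-even units = R$1,425,200 ÷ R$107.86 = 13,213.42; break-even revenue = 13,213.42 × R$214.11 = R$2,829,126.39.
Current sales = 36,890 × R$214.11 = R$7,898,517.90.
Margin of safety = R$7,898,517.90 − R$2,829,126.39 = R$5,069,392.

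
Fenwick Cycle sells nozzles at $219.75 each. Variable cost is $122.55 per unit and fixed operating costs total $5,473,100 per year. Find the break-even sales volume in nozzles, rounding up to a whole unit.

56,308 nozzles

Contribution margin per unit = $219.75 − $122.55 = $97.20.
Units to break even: $5,473,100 ÷ $97.20 = 56,307.61, rounded up to 56,308.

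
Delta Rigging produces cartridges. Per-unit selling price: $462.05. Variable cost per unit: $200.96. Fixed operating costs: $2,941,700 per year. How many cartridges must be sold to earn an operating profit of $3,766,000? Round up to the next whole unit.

25,692 cartridges

Unit CM = price − variable cost = $462.05 − $200.96 = $261.09.
Need Q such that Q × $261.09 − $2,941,700 = $3,766,000, i.e. Q = $6,707,700 / $261.09 = 25,691.14 → 25,692.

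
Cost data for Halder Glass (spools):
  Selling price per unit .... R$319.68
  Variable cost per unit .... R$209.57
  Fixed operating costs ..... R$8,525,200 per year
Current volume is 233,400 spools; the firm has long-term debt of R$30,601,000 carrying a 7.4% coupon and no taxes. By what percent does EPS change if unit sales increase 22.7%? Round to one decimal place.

Contribution at this volume is 233,400 × R$110.11 = R$25,699,674.00.
Subtracting fixed costs: EBIT = R$25,699,674.00 − R$8,525,200 = R$17,174,474.00.
After interest of R$2,264,474.00, pre-tax earnings = R$14,910,000.00.
Degree of combined leverage = contribution ÷ (EBIT − I) = R$25,699,674.00 ÷ R$14,910,000.00 = 1.7237.
EPS therefore changes by 1.7237 × (+22.7%) = +39.1%.

+39.1%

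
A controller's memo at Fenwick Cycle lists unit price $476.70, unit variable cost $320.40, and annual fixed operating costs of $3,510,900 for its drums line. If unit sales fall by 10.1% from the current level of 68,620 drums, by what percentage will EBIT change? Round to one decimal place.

At 68,620 units, contribution = 68,620 × $156.30 = $10,725,306.00.
Subtracting fixed costs: EBIT = $10,725,306.00 − $3,510,900 = $7,214,406.00.
Degree of operating leverage = $10,725,306.00 / $7,214,406.00 = 1.4867.
So EBIT moves 1.4867 × (-10.1%) = -15.0%.

-15.0%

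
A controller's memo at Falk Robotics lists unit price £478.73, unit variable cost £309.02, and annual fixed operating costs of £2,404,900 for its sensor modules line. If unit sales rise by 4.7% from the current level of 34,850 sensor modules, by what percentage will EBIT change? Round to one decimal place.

+7.9%

Contribution at this volume is 34,850 × £169.71 = £5,914,393.50.
Operating income = contribution − fixed costs = £5,914,393.50 − £2,404,900 = £3,509,493.50.
Degree of operating leverage = £5,914,393.50 / £3,509,493.50 = 1.6853.
So EBIT moves 1.6853 × (+4.7%) = +7.9%.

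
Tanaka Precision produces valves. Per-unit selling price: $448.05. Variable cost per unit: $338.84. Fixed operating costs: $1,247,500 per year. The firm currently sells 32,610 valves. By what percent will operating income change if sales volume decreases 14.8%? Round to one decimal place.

-22.8%

Total contribution margin = 32,610 × $109.21 = $3,561,338.10.
Subtracting fixed costs: EBIT = $3,561,338.10 − $1,247,500 = $2,313,838.10.
DOL = contribution ÷ EBIT = $3,561,338.10 ÷ $2,313,838.10 = 1.5391.
Operating income changes by 1.5391 × -14.8% = -22.8%.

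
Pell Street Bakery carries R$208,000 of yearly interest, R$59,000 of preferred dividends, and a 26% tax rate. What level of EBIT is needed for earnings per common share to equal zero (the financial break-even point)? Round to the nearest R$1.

R$287,730

Grossing the preferred dividend up to pre-tax terms: R$59,000 / (1 − 0.26) = R$79,729.73.
Financial break-even EBIT = interest + D_p ÷ (1 − t) = R$208,000 + R$79,729.73 = R$287,729.73.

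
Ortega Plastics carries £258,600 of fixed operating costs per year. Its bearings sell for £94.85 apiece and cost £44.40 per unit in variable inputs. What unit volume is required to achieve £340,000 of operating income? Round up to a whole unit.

11,866 bearings

Unit CM = price − variable cost = £94.85 − £44.40 = £50.45.
Need Q such that Q × £50.45 − £258,600 = £340,000, i.e. Q = £598,600 / £50.45 = 11,865.21 → 11,866.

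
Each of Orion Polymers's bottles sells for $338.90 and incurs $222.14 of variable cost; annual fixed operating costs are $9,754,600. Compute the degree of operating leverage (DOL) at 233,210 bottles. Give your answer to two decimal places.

1.56

At 233,210 units, contribution = 233,210 × $116.76 = $27,229,599.60.
Operating income = contribution − fixed costs = $27,229,599.60 − $9,754,600 = $17,474,999.60.
DOL = contribution ÷ EBIT = $27,229,599.60 ÷ $17,474,999.60 = 1.5582.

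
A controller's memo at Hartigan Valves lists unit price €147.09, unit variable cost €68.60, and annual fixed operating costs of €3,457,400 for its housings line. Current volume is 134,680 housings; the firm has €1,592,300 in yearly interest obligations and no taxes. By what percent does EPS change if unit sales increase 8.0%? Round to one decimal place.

+15.3%

At 134,680 units, contribution = 134,680 × €78.49 = €10,571,033.20.
Operating income = contribution − fixed costs = €10,571,033.20 − €3,457,400 = €7,113,633.20.
After interest of €1,592,300.00, pre-tax earnings = €5,521,333.20.
Degree of combined leverage = contribution ÷ (EBIT − I) = €10,571,033.20 ÷ €5,521,333.20 = 1.9146.
EPS therefore changes by 1.9146 × (+8.0%) = +15.3%.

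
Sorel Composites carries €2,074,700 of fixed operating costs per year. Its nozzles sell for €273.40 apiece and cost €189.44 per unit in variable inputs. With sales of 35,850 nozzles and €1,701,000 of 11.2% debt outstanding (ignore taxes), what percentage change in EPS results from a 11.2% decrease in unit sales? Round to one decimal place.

-45.3%

Total contribution margin = 35,850 × €83.96 = €3,009,966.00.
Operating income = contribution − fixed costs = €3,009,966.00 − €2,074,700 = €935,266.00.
Interest = €190,512.00, so EBIT − I = €744,754.00.
Degree of combined leverage = contribution ÷ (EBIT − I) = €3,009,966.00 ÷ €744,754.00 = 4.0416.
EPS therefore changes by 4.0416 × (-11.2%) = -45.3%.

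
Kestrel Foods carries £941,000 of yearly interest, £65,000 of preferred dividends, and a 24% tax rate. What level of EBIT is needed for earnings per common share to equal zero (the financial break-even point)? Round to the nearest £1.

£1,026,526

Grossing the preferred dividend up to pre-tax terms: £65,000 / (1 − 0.24) = £85,526.32.
Financial break-even EBIT = interest + D_p ÷ (1 − t) = £941,000 + £85,526.32 = £1,026,526.32.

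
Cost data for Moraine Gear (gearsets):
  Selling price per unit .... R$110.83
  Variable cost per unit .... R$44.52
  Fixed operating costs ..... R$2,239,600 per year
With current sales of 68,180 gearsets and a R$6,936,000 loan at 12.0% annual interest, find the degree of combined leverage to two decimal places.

At 68,180 units, contribution = 68,180 × R$66.31 = R$4,521,015.80.
Subtracting fixed costs: EBIT = R$4,521,015.80 − R$2,239,600 = R$2,281,415.80. Interest = R$832,320.00.
DOL = R$4,521,015.80 ÷ R$2,281,415.80 = 1.9817; DFL = R$2,281,415.80 ÷ R$1,449,095.80 = 1.5744.
DCL = DOL × DFL = 1.9817 × 1.5744 = 3.1200.

3.12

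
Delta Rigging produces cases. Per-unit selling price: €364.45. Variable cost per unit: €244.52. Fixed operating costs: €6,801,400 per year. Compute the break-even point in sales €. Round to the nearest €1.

€20,668,475

CM per unit = €364.45 − €244.52 = €119.93; CM ratio = €119.93 / €364.45 = 0.3291.
Break-even revenue = fixed costs × price ÷ CM = €6,801,400 × €364.45 ÷ €119.93 = €20,668,475.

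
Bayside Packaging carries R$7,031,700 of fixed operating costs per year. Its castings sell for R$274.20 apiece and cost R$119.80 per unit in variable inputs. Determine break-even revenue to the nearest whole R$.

CM per unit = R$274.20 − R$119.80 = R$154.40; CM ratio = R$154.40 / R$274.20 = 0.5631.
Break-even sales = FC ÷ CM ratio = R$7,031,700 × R$274.20 / R$154.40 = R$12,487,643.

R$12,487,643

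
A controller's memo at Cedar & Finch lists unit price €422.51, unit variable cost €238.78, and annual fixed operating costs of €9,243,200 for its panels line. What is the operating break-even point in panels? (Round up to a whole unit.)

Contribution margin per unit = €422.51 − €238.78 = €183.73.
Break-even volume = fixed costs ÷ CM per unit = €9,243,200 ÷ €183.73 = 50,308.61, so 50,309 panels.

50,309 panels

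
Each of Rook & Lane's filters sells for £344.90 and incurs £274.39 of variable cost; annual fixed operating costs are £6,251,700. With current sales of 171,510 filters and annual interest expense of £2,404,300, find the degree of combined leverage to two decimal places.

At 171,510 units, contribution = 171,510 × £70.51 = £12,093,170.10.
EBIT = £12,093,170.10 − £6,251,700 = £5,841,470.10. Interest = £2,404,300.00, so EBIT − I = £3,437,170.10.
Degree of total leverage = total CM / (EBIT − interest) = £12,093,170.10 / £3,437,170.10 = 3.5184.

3.52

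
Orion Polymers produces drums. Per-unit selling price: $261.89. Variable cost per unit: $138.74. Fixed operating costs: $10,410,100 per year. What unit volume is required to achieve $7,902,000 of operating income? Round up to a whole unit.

148,698 drums

Unit CM = price − variable cost = $261.89 − $138.74 = $123.15.
Required volume = (fixed costs + target profit) ÷ CM = ($10,410,100 + $7,902,000) ÷ $123.15 = 148,697.52, so 148,698 drums.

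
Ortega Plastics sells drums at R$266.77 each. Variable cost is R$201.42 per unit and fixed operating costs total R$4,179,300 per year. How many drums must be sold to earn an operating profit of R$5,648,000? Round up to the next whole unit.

Unit CM = price − variable cost = R$266.77 − R$201.42 = R$65.35.
Required volume = (fixed costs + target profit) ÷ CM = (R$4,179,300 + R$5,648,000) ÷ R$65.35 = 150,379.50, so 150,380 drums.

150,380 drums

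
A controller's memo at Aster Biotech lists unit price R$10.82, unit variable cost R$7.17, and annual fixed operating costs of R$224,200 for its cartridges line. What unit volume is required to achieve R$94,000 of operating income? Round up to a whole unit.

87,179 cartridges

Unit CM = price − variable cost = R$10.82 − R$7.17 = R$3.65.
Required volume = (fixed costs + target profit) ÷ CM = (R$224,200 + R$94,000) ÷ R$3.65 = 87,178.08, so 87,179 cartridges.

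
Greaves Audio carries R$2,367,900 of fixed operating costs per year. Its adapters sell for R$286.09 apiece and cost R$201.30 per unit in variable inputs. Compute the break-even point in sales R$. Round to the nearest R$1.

Contribution margin per unit = R$286.09 − R$201.30 = R$84.79, a CM ratio of R$84.79 ÷ R$286.09 = 0.2964.
Break-even sales = FC ÷ CM ratio = R$2,367,900 × R$286.09 / R$84.79 = R$7,989,533.

R$7,989,533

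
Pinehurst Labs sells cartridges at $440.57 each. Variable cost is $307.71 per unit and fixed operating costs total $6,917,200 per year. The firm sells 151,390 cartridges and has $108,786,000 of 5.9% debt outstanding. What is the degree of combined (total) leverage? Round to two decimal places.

2.97

Contribution at this volume is 151,390 × $132.86 = $20,113,675.40.
EBIT = $20,113,675.40 − $6,917,200 = $13,196,475.40. Interest = $6,418,374.00.
DOL = $20,113,675.40 ÷ $13,196,475.40 = 1.5242; DFL = $13,196,475.40 ÷ $6,778,101.40 = 1.9469.
Combined leverage = 1.5242 × 1.9469 = 2.9675.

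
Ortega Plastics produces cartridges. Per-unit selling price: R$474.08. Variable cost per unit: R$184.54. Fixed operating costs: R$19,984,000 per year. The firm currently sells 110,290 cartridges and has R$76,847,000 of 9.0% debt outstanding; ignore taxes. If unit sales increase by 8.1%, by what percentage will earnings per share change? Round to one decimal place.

+51.4%

At 110,290 units, contribution = 110,290 × R$289.54 = R$31,933,366.60.
EBIT = R$31,933,366.60 − R$19,984,000 = R$11,949,366.60.
After interest of R$6,916,230.00, pre-tax earnings = R$5,033,136.60.
DCL = total CM / (EBIT − I) = R$31,933,366.60 / R$5,033,136.60 = 6.3446.
%ΔEPS = DCL × %ΔSales = 6.3446 × +8.1% = +51.4%.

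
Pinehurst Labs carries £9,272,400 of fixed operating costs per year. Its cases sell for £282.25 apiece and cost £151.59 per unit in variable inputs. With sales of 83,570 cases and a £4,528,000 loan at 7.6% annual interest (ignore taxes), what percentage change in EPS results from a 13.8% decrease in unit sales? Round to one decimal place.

-115.7%

Total contribution margin = 83,570 × £130.66 = £10,919,256.20.
Operating income = contribution − fixed costs = £10,919,256.20 − £9,272,400 = £1,646,856.20.
Interest = £344,128.00, so EBIT − I = £1,302,728.20.
DCL = total CM / (EBIT − I) = £10,919,256.20 / £1,302,728.20 = 8.3818.
%ΔEPS = DCL × %ΔSales = 8.3818 × -13.8% = -115.7%.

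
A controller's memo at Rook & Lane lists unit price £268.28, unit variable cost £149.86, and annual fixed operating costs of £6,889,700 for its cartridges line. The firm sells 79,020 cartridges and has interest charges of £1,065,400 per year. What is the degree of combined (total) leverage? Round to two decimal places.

Contribution at this volume is 79,020 × £118.42 = £9,357,548.40.
Operating income = contribution − fixed costs = £9,357,548.40 − £6,889,700 = £2,467,848.40. Interest = £1,065,400.00.
DOL = £9,357,548.40 ÷ £2,467,848.40 = 3.7918; DFL = £2,467,848.40 ÷ £1,402,448.40 = 1.7597.
Combined leverage = 3.7918 × 1.7597 = 6.6724.

6.67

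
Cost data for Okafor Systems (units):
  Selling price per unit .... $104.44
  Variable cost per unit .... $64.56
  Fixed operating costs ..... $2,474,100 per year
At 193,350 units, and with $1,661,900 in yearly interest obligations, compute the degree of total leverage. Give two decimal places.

At 193,350 units, contribution = 193,350 × $39.88 = $7,710,798.00.
EBIT = $7,710,798.00 − $2,474,100 = $5,236,698.00. Interest = $1,661,900.00.
DOL = $7,710,798.00 ÷ $5,236,698.00 = 1.4725; DFL = $5,236,698.00 ÷ $3,574,798.00 = 1.4649.
DCL = DOL × DFL = 1.4725 × 1.4649 = 2.1571.

2.16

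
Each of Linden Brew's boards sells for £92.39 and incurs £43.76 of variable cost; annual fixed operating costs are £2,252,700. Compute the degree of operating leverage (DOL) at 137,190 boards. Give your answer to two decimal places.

1.51

Total contribution margin = 137,190 × £48.63 = £6,671,549.70.
Subtracting fixed costs: EBIT = £6,671,549.70 − £2,252,700 = £4,418,849.70.
So DOL = total CM / EBIT = £6,671,549.70 / £4,418,849.70 = 1.5098.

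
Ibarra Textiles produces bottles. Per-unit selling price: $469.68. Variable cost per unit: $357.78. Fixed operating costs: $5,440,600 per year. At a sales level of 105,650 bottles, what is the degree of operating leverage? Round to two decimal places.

1.85

At 105,650 units, contribution = 105,650 × $111.90 = $11,822,235.00.
EBIT = $11,822,235.00 − $5,440,600 = $6,381,635.00.
So DOL = total CM / EBIT = $11,822,235.00 / $6,381,635.00 = 1.8525.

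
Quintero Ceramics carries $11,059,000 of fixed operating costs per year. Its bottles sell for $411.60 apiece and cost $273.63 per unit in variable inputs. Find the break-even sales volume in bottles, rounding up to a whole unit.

Unit CM = price − variable cost = $411.60 − $273.63 = $137.97.
Break-even Q = $11,059,000 / $137.97 = 80,155.11 → 80,156 bottles.

80,156 bottles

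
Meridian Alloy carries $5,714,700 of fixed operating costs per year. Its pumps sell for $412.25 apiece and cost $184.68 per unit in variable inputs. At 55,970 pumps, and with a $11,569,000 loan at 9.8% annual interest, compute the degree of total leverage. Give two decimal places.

2.16

Total contribution margin = 55,970 × $227.57 = $12,737,092.90.
Operating income = contribution − fixed costs = $12,737,092.90 − $5,714,700 = $7,022,392.90. Interest = $1,133,762.00.
DOL = $12,737,092.90 ÷ $7,022,392.90 = 1.8138; DFL = $7,022,392.90 ÷ $5,888,630.90 = 1.1925.
DCL = DOL × DFL = 1.8138 × 1.1925 = 2.1630.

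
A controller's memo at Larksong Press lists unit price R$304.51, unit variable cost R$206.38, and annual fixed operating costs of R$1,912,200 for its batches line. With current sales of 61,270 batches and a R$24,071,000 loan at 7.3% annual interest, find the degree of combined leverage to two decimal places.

At 61,270 units, contribution = 61,270 × R$98.13 = R$6,012,425.10.
EBIT = R$6,012,425.10 − R$1,912,200 = R$4,100,225.10. Interest = R$1,757,183.00, so EBIT − I = R$2,343,042.10.
Degree of total leverage = total CM / (EBIT − interest) = R$6,012,425.10 / R$2,343,042.10 = 2.5661.

2.57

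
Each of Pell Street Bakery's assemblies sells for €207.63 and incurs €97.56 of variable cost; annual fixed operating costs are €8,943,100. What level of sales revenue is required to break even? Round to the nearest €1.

€16,869,772

CM per unit = €207.63 − €97.56 = €110.07; CM ratio = €110.07 / €207.63 = 0.5301.
Break-even sales = FC ÷ CM ratio = €8,943,100 × €207.63 / €110.07 = €16,869,772.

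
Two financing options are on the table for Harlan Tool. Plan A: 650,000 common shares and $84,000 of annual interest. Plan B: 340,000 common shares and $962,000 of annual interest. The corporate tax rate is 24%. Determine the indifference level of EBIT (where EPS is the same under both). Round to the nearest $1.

At indifference, (EBIT − 84,000)(1 − t)/650,000 = (EBIT − 962,000)(1 − t)/340,000.
Cancelling (1 − t) and cross-multiplying: 340,000·(EBIT − 84,000) = 650,000·(EBIT − 962,000).
EBIT × (650,000 − 340,000) = 962,000 × 650,000 − 84,000 × 340,000 = 596,740,000,000, so EBIT = 596,740,000,000 ÷ 310,000 = 1,924,967.74.

$1,924,968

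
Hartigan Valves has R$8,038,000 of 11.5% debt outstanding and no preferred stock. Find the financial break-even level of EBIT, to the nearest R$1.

R$924,370

Annual interest = 11.5% × R$8,038,000 = R$924,370.00.
Without preferred stock the financial break-even is simply EBIT = interest = R$924,370.00.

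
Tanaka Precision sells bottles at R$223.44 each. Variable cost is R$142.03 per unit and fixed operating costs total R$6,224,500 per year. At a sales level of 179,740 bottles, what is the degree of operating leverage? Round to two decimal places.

1.74

Total contribution margin = 179,740 × R$81.41 = R$14,632,633.40.
EBIT = R$14,632,633.40 − R$6,224,500 = R$8,408,133.40.
Degree of operating leverage = R$14,632,633.40 / R$8,408,133.40 = 1.7403.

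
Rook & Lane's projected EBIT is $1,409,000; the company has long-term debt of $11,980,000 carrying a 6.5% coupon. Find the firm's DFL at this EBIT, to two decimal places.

2.24

Interest = $778,700.00.
Degree of financial leverage = EBIT / (EBIT − interest) = $1,409,000 / $630,300.00 = 2.2354.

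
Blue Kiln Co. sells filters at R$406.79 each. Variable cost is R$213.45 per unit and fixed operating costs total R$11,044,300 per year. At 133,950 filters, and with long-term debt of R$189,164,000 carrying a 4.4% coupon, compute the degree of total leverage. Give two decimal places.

Total contribution margin = 133,950 × R$193.34 = R$25,897,893.00.
EBIT = R$25,897,893.00 − R$11,044,300 = R$14,853,593.00. Interest = R$8,323,216.00, so EBIT − I = R$6,530,377.00.
Degree of total leverage = total CM / (EBIT − interest) = R$25,897,893.00 / R$6,530,377.00 = 3.9658.

3.97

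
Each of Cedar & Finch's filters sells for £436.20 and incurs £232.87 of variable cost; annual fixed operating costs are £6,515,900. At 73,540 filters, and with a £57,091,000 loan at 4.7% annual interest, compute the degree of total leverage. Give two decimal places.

Total contribution margin = 73,540 × £203.33 = £14,952,888.20.
Operating income = contribution − fixed costs = £14,952,888.20 − £6,515,900 = £8,436,988.20. Interest = £2,683,277.00, so EBIT − I = £5,753,711.20.
DCL = contribution ÷ (EBIT − I) = £14,952,888.20 ÷ £5,753,711.20 = 2.5988.

2.60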